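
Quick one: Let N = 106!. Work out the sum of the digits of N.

106! = 114628056373470835453434738414834942870388487424139673389282723476762012382449946252660360871841673476016298287096435143747350528228224302506311680000000000000000000000000
Sum of its 171 digits: 639.

639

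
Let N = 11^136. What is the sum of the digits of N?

628

11^136 = 4259956668082612619277447642878823023942940540054226709850861458775704113189666216045909782718031049226064266217972940156600059061546972459361
Sum of its 142 digits: 628.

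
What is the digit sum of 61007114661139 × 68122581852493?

61007114661139 × 68122581852493 = 4155962162087867278577369527
Sum of its 28 digits: 145.

145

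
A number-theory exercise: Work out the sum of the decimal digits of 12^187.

12^187 = 6410516331040441968200401808000076939140603357280206591410190802432061896089450076189049028843816099661561288185863149946837650097967169408880173183093673671403294758318837148760470734684838805958033408
Sum of its 202 digits: 873.

873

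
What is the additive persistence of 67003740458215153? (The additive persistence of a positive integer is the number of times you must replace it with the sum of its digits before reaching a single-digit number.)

2

67003740458215153 → 61 → 7 (2 steps)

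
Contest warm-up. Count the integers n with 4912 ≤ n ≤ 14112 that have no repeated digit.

3618

The integers in [4912, 14112] that have no repeated digit: 4912, 4913, 4915, 4916, 4917, 4918, …, 14097, 14098.
3618 qualify.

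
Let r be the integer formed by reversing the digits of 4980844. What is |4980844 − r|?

499950

Reverse of 4980844 is 4480894.
|4980844 − 4480894| = 499950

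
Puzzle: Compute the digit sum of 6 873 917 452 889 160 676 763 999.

6+8+7+3+9+1+7+4+5+2+8+8+9+1+6+0+6+7+6+7+6+3+9+9+9 = 146

146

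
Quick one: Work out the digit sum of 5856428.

5+8+5+6+4+2+8 = 38

38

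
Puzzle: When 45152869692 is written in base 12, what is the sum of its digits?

45152869692 in base 12 is 8901730B10.
Digit sum: 8+9+0+1+7+3+0+11+1+0 = 40.

40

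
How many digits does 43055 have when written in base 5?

43055 in base 5 is 2334210, which has 7 digits.

7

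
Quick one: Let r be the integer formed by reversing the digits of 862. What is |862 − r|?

594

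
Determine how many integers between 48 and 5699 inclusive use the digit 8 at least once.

1484

The integers in [48, 5699] that use the digit 8 at least once: 48, 58, 68, 78, 80, 81, …, 5689, 5698.
1484 qualify.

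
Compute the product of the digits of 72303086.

0

7×2×3×0×3×0×8×6 = 0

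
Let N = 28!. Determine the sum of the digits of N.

28! = 304888344611713860501504000000
Sum of its 30 digits: 90.

90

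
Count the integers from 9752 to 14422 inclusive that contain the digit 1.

4465

The integers in [9752, 14422] that contain the digit 1: 9761, 9771, 9781, 9791, 9801, 9810, …, 14421, 14422.
4465 qualify.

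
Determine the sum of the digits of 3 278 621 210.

32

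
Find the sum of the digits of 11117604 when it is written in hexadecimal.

11117604 in base 16 is A9A424.
Digit sum: 10+9+10+4+2+4 = 39.

39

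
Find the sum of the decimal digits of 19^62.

325

19^62 = 19174465169354813231681320402781559275699092043658101294284851101507028402995161
Sum of its 80 digits: 325.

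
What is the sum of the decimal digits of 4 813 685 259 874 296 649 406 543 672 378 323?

169

4+8+1+3+6+8+5+2+5+9+8+7+4+2+9+6+6+4+9+4+0+6+5+4+3+6+7+2+3+7+8+3+2+3 = 169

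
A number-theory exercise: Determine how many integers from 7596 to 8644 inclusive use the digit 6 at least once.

317

The integers in [7596, 8644] that use the digit 6 at least once: 7596, 7600, 7601, 7602, 7603, 7604, …, 8643, 8644.
317 qualify.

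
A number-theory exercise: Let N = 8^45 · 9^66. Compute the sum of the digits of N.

513

8^45 · 9^66 = 41596332170029832817314473523698937449974092992907109158709025463691764938747831952885127552339686719488
Sum of its 104 digits: 513.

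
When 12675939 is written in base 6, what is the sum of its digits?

24

12675939 in base 6 is 1131404523.
Digit sum: 1+1+3+1+4+0+4+5+2+3 = 24.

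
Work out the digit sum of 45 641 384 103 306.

4+5+6+4+1+3+8+4+1+0+3+3+0+6 = 48

48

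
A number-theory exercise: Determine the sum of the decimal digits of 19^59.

19^59 = 2795519050787988516063758624111613832293204846720819550121716154178018428779
Sum of its 76 digits: 334.

334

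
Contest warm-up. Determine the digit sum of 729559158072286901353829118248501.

146

7+2+9+5+5+9+1+5+8+0+7+2+2+8+6+9+0+1+3+5+3+8+2+9+1+1+8+2+4+8+5+0+1 = 146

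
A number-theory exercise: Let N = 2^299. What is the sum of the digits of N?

410

2^299 = 1018517988167243043134222844204689080525734196832968125318070224677190649881668353091698688
Sum of its 91 digits: 410.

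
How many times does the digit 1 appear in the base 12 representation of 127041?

127041 in base 12 is 61629.
The digit 1 appears 1 time.

1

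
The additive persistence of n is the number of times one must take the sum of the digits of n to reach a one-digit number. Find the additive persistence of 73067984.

73067984 → 44 → 8 (2 steps)

2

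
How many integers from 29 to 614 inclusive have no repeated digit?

436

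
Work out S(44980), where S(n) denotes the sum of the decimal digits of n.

25

4+4+9+8+0 = 25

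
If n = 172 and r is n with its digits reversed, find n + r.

443

Reverse of 172 is 271.
172 + 271 = 443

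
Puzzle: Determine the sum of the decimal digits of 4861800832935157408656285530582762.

152

4+8+6+1+8+0+0+8+3+2+9+3+5+1+5+7+4+0+8+6+5+6+2+8+5+5+3+0+5+8+2+7+6+2 = 152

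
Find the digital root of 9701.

8

9+7+0+1 = 17
1+7 = 8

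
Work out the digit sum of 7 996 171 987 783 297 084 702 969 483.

7+9+9+6+1+7+1+9+8+7+7+8+3+2+9+7+0+8+4+7+0+2+9+6+9+4+8+3 = 160

160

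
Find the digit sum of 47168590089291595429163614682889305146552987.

220

4+7+1+6+8+5+9+0+0+8+9+2+9+1+5+9+5+4+2+9+1+6+3+6+1+4+6+8+2+8+8+9+3+0+5+1+4+6+5+5+2+9+8+7 = 220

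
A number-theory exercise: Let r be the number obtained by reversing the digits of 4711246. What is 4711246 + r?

11132420

Reverse of 4711246 is 6421174.
4711246 + 6421174 = 11132420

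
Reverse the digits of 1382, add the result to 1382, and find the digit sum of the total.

Reversal of 1382 is 2831; 1382 + 2831 = 4213.
Digit sum of 4213: 4+2+1+3 = 10.

10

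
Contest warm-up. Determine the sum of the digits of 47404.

4+7+4+0+4 = 19

19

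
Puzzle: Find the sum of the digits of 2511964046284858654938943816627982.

173

2+5+1+1+9+6+4+0+4+6+2+8+4+8+5+8+6+5+4+9+3+8+9+4+3+8+1+6+6+2+7+9+8+2 = 173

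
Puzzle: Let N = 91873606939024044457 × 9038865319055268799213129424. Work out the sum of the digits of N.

248

91873606939024044457 × 9038865319055268799213129424 = 830433159497659927084390380879977594860270802768
Sum of its 48 digits: 248.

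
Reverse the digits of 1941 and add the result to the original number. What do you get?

3432

Reverse of 1941 is 1491.
1941 + 1491 = 3432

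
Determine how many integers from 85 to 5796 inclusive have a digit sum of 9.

191

The integers in [85, 5796] that have a digit sum of 9: 90, 108, 117, 126, 135, 144, …, 5310, 5400.
191 qualify.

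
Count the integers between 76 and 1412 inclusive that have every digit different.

844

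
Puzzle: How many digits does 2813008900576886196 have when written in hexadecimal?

16

2813008900576886196 in base 16 is 2709D0B0ECE5BDB4, which has 16 digits.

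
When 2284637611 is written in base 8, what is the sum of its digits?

32

2284637611 in base 8 is 21013146653.
Digit sum: 2+1+0+1+3+1+4+6+6+5+3 = 32.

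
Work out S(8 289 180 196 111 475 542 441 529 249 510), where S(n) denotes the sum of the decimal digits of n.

128

8+2+8+9+1+8+0+1+9+6+1+1+1+4+7+5+5+4+2+4+4+1+5+2+9+2+4+9+5+1+0 = 128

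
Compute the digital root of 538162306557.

6

5+3+8+1+6+2+3+0+6+5+5+7 = 51
5+1 = 6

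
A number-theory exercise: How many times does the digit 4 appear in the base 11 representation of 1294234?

2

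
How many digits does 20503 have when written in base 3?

20503 in base 3 is 1001010101, which has 10 digits.

10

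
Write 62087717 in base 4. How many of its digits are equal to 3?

3

62087717 in base 4 is 3230312020211.
The digit 3 appears 3 times.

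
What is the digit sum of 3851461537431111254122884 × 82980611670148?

162

3851461537431111254122884 × 82980611670148 = 319596634200082228662477528130066466832
Sum of its 39 digits: 162.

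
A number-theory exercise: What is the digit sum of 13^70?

346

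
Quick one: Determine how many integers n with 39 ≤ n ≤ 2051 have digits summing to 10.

120

The integers in [39, 2051] that have digits summing to 10: 46, 55, 64, 73, 82, 91, …, 2035, 2044.
120 qualify.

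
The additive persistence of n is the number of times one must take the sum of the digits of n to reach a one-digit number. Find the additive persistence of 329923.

329923 → 28 → 10 → 1 (3 steps)

3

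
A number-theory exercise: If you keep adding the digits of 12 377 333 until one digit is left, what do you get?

2

1+2+3+7+7+3+3+3 = 29
2+9 = 11
1+1 = 2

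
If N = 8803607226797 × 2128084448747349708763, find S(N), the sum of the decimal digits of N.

8803607226797 × 2128084448747349708763 = 18734819632226477850066580039322111
Sum of its 35 digits: 140.

140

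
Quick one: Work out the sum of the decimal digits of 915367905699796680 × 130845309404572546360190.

174

915367905699796680 × 130845309404572546360190 = 119771596840305482297135140463957046169200
Sum of its 42 digits: 174.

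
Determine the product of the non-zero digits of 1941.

36

1×9×4×1 = 36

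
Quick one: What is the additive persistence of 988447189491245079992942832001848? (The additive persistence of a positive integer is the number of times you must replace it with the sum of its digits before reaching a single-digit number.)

3

988447189491245079992942832001848 → 168 → 15 → 6 (3 steps)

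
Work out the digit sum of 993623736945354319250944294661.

143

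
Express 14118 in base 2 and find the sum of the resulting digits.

14118 in base 2 is 11011100100110.
Digit sum: 1+1+0+1+1+1+0+0+1+0+0+1+1+0 = 8.

8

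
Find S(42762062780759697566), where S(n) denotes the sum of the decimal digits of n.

104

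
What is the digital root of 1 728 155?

2

1+7+2+8+1+5+5 = 29
2+9 = 11
1+1 = 2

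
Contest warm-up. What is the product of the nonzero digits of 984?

9×8×4 = 288

288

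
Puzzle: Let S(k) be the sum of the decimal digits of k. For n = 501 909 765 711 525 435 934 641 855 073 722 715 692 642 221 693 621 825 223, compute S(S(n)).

First digit sum: 237.
2+3+7 = 12.

12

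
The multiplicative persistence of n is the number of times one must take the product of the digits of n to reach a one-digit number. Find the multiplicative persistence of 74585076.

1

74585076 → 0 (1 step)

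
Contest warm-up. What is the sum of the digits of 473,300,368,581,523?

58

4+7+3+3+0+0+3+6+8+5+8+1+5+2+3 = 58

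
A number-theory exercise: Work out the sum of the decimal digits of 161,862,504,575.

50

1+6+1+8+6+2+5+0+4+5+7+5 = 50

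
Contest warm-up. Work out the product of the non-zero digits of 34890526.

3×4×8×9×5×2×6 = 51840

51840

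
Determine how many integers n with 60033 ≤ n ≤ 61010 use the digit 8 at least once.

The integers in [60033, 61010] that use the digit 8 at least once: 60038, 60048, 60058, 60068, 60078, 60080, …, 60998, 61008.
269 qualify.

269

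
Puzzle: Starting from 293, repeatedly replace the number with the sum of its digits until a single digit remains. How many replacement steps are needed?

293 → 14 → 5 (2 steps)

2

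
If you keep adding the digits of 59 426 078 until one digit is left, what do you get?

5+9+4+2+6+0+7+8 = 41
4+1 = 5
(Equivalently, 59 426 078 mod 9 = 5.)

5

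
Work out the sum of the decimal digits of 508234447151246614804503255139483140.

5+0+8+2+3+4+4+4+7+1+5+1+2+4+6+6+1+4+8+0+4+5+0+3+2+5+5+1+3+9+4+8+3+1+4+0 = 132

132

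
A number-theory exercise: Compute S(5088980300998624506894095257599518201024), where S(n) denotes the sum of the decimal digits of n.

185

5+0+8+8+9+8+0+3+0+0+9+9+8+6+2+4+5+0+6+8+9+4+0+9+5+2+5+7+5+9+9+5+1+8+2+0+1+0+2+4 = 185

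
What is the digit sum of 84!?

84! = 3314240134565353266999387579130131288000666286242049487118846032383059131291716864129885722968716753156177920000000000000000000
Sum of its 127 digits: 477.

477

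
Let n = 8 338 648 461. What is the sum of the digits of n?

8+3+3+8+6+4+8+4+6+1 = 51

51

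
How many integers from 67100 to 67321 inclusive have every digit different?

The integers in [67100, 67321] that have every digit different: 67102, 67103, 67104, 67105, 67108, 67109, …, 67320, 67321.
98 qualify.

98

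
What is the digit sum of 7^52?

196

7^52 = 88124787089723195184393736687912818113311201
Sum of its 44 digits: 196.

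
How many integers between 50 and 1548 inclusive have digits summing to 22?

The integers in [50, 1548] that have digits summing to 22: 499, 589, 598, 679, 688, 697, …, 1489, 1498.
24 qualify.

24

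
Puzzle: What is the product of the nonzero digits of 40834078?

21504

4×8×3×4×7×8 = 21504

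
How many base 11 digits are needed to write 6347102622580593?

6347102622580593 in base 11 is 1579423118906025, which has 16 digits.

16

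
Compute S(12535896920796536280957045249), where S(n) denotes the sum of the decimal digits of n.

1+2+5+3+5+8+9+6+9+2+0+7+9+6+5+3+6+2+8+0+9+5+7+0+4+5+2+4+9 = 141

141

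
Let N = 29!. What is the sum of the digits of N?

29! = 8841761993739701954543616000000
Sum of its 31 digits: 126.

126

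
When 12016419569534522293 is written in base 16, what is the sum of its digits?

133

12016419569534522293 in base 16 is A6C2E5EECA2853B5.
Digit sum: 10+6+12+2+14+5+14+14+12+10+2+8+5+3+11+5 = 133.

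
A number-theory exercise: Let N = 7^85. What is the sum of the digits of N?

7^85 = 681292175541205709486531011694243236571309860372760091522256581907552807
Sum of its 72 digits: 295.

295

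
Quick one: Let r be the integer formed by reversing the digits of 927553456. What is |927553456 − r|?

273197727

Reverse of 927553456 is 654355729.
|927553456 − 654355729| = 273197727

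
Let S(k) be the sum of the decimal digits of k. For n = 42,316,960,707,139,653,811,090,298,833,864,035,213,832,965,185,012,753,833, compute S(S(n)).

10

First digit sum: 235.
2+3+5 = 10.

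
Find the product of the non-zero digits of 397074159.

3×9×7×7×4×1×5×9 = 238140

238140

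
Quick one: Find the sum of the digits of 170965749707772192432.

99

1+7+0+9+6+5+7+4+9+7+0+7+7+7+2+1+9+2+4+3+2 = 99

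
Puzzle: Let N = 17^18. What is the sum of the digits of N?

91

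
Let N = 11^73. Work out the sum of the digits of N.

11^73 = 10511531995000535984031884072175901907076711472855517023410896501859452159531
Sum of its 77 digits: 308.

308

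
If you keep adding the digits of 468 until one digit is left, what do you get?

9

4+6+8 = 18
1+8 = 9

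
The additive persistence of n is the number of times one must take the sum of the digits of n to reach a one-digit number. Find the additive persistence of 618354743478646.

3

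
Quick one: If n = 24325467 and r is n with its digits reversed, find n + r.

100777809

Reverse of 24325467 is 76452342.
24325467 + 76452342 = 100777809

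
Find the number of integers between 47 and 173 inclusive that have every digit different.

The integers in [47, 173] that have every digit different: 47, 48, 49, 50, 51, 52, …, 172, 173.
99 qualify.

99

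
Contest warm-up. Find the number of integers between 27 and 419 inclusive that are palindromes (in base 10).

39

The integers in [27, 419] that are palindromes (in base 10): 33, 44, 55, 66, 77, 88, …, 404, 414.
39 qualify.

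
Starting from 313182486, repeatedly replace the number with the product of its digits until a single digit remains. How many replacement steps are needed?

7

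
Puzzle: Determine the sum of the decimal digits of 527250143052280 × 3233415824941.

527250143052280 × 3233415824941 = 1704818956247648195890915480
Sum of its 28 digits: 139.

139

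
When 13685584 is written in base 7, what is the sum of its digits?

13685584 in base 7 is 224216443.
Digit sum: 2+2+4+2+1+6+4+4+3 = 28.

28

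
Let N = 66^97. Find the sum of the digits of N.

819

66^97 = 313156728609816377297920740775774369064182881078767337471929091262896816866744312092278811869540487109161991543441363055237052711473607976113226958157798347209443303889521606656
Sum of its 177 digits: 819.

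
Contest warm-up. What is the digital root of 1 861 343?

1+8+6+1+3+4+3 = 26
2+6 = 8
(Equivalently, 1 861 343 mod 9 = 8.)

8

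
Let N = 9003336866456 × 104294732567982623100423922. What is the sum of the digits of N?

173

9003336866456 × 104294732567982623100423922 = 939000610706487199858429993304701760432
Sum of its 39 digits: 173.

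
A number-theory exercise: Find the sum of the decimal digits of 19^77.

442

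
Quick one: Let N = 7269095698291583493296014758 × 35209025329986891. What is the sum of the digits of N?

7269095698291583493296014758 × 35209025329986891 = 255937774567247110365760364434462202682537378
Sum of its 45 digits: 198.

198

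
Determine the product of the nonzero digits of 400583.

4×5×8×3 = 480

480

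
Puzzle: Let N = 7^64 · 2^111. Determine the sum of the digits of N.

389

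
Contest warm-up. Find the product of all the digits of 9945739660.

0

9×9×4×5×7×3×9×6×6×0 = 0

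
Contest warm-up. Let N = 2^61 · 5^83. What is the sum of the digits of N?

67

2^61 · 5^83 = 23841857910156250000000000000000000000000000000000000000000000000000000000000
Sum of its 77 digits: 67.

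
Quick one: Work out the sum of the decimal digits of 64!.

64! = 126886932185884164103433389335161480802865516174545192198801894375214704230400000000000000
Sum of its 90 digits: 324.

324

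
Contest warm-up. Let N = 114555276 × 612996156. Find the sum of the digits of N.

114555276 × 612996156 = 70221943837519056
Sum of its 17 digits: 72.

72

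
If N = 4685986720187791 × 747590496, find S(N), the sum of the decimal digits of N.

114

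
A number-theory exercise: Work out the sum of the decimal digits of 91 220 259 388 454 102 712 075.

87

9+1+2+2+0+2+5+9+3+8+8+4+5+4+1+0+2+7+1+2+0+7+5 = 87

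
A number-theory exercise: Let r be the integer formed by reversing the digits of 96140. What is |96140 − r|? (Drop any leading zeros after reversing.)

91971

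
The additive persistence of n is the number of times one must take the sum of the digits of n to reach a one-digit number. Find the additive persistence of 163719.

163719 → 27 → 9 (2 steps)

2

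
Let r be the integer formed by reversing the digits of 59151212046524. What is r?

42564021215195

Reversing 59151212046524 gives 42564021215195.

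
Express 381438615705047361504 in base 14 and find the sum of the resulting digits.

381438615705047361504 in base 14 is C71C9CB3B7440C4048.
Digit sum: 12+7+1+12+9+12+11+3+11+7+4+4+0+12+4+0+4+8 = 121.

121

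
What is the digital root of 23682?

3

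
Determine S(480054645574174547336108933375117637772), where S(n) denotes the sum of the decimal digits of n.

4+8+0+0+5+4+6+4+5+5+7+4+1+7+4+5+4+7+3+3+6+1+0+8+9+3+3+3+7+5+1+1+7+6+3+7+7+7+2 = 172

172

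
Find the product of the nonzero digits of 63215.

180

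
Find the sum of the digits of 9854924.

9+8+5+4+9+2+4 = 41

41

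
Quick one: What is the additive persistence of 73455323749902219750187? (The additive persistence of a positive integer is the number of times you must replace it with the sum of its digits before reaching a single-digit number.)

73455323749902219750187 → 103 → 4 (2 steps)

2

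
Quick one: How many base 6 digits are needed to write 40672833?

40672833 in base 6 is 4011432053, which has 10 digits.

10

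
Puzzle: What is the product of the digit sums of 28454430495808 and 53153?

S(28454430495808) = 2+8+4+5+4+4+3+0+4+9+5+8+0+8 = 64.
S(53153) = 5+3+1+5+3 = 17.
64 · 17 = 1088.

1088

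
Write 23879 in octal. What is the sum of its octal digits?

23879 in base 8 is 56507.
Digit sum: 5+6+5+0+7 = 23.

23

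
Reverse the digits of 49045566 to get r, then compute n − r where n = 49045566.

-17508528

Reverse of 49045566 is 66554094.
49045566 − 66554094 = -17508528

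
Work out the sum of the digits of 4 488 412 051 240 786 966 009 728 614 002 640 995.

157

4+4+8+8+4+1+2+0+5+1+2+4+0+7+8+6+9+6+6+0+0+9+7+2+8+6+1+4+0+0+2+6+4+0+9+9+5 = 157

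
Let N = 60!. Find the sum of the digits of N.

60! = 8320987112741390144276341183223364380754172606361245952449277696409600000000000000
Sum of its 82 digits: 288.

288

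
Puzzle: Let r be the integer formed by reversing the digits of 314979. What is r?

Reversing 314979 gives 979413.

979413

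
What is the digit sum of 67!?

369

67! = 36471110918188685288249859096605464427167635314049524593701628500267962436943872000000000000000
Sum of its 95 digits: 369.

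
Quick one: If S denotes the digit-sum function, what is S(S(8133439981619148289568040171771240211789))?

16

First digit sum: 178.
1+7+8 = 16.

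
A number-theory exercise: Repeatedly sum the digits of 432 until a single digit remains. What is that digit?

9

4+3+2 = 9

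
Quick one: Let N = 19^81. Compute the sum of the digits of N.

19^81 = 37935138777825626081921793537883175111660882975396868589425211875005368072659738180509867983917766065619
Sum of its 104 digits: 523.

523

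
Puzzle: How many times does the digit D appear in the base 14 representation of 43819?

43819 in base 14 is 11D7D.
The digit D appears 2 times.

2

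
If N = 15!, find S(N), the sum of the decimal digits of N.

45

15! = 1307674368000
Sum of its 13 digits: 45.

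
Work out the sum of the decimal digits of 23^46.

274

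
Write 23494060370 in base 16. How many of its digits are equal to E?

23494060370 in base 16 is 5785AE952.
The digit E appears 1 time.

1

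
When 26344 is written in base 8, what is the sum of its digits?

26344 in base 8 is 63350.
Digit sum: 6+3+3+5+0 = 17.

17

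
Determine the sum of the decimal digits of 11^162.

730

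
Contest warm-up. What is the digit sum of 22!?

22! = 1124000727777607680000
Sum of its 22 digits: 72.

72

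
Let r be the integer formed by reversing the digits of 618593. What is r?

395816

Reversing 618593 gives 395816.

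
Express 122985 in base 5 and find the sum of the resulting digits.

17

122985 in base 5 is 12413420.
Digit sum: 1+2+4+1+3+4+2+0 = 17.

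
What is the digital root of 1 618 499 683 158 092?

1+6+1+8+4+9+9+6+8+3+1+5+8+0+9+2 = 80
8+0 = 8

8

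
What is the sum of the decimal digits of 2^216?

289

2^216 = 105312291668557186697918027683670432318895095400549111254310977536
Sum of its 66 digits: 289.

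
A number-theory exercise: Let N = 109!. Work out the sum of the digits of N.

657

109! = 144385958320249358220488210246279753379312820313396029159834075622223337844983482099636001195615259277084033387619818092804737714758384244334160217374720000000000000000000000000
Sum of its 177 digits: 657.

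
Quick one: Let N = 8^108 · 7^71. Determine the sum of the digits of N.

8^108 · 7^71 = 34330445256423457934500284374620110390652422197687225913633509287525360421626100751806991522650766259315167032968770365046118348138350963212032549679150399488
Sum of its 158 digits: 652.

652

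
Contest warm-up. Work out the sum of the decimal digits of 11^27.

11^27 = 13109994191499930367061460371
Sum of its 29 digits: 125.

125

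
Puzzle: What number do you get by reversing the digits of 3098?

8903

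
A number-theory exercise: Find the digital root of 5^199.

5

The digital root of n equals n mod 9 (or 9 when 9 | n), so we need 5^199 mod 9.
5^199 ≡ 5 (mod 9), so the digital root is 5.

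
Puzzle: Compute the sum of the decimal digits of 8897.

8+8+9+7 = 32

32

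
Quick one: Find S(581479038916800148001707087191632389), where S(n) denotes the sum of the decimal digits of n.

154

5+8+1+4+7+9+0+3+8+9+1+6+8+0+0+1+4+8+0+0+1+7+0+7+0+8+7+1+9+1+6+3+2+3+8+9 = 154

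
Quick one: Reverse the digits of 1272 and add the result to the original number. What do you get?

Reverse of 1272 is 2721.
1272 + 2721 = 3993

3993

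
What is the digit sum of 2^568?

2^568 = 966134380754314586173837972732996836074731832426608749664308812862879785572390106134048441645480644490615904007875544294341269665260746913935727168366770187174245203705856
Sum of its 171 digits: 790.

790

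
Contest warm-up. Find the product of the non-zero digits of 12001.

2

1×2×1 = 2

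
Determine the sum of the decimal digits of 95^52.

95^52 = 6944284018723377967005067713399117066102413526125619654016824465438961766494685434736311435699462890625
Sum of its 103 digits: 463.

463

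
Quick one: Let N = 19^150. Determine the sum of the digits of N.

820

19^150 = 650189786232526781822130514205283619891579147136027058173079702154742813734931094380338243643234332260239688736350593833551929592885268866532532369376633529644106904741075006882141907542067001
Sum of its 192 digits: 820.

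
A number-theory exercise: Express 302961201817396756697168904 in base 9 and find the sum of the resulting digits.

302961201817396756697168904 in base 9 is 5180083360048361135015760220.
Digit sum: 5+1+8+0+0+8+3+3+6+0+0+4+8+3+6+1+1+3+5+0+1+5+7+6+0+2+2+0 = 88.

88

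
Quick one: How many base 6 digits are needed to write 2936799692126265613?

2936799692126265613 in base 6 is 341512523345212254153221, which has 24 digits.

24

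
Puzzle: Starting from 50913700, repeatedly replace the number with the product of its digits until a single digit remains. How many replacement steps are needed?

50913700 → 0 (1 step)

1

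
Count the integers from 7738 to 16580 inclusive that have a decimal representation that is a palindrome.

89

The integers in [7738, 16580] that have a decimal representation that is a palindrome: 7777, 7887, 7997, 8008, 8118, 8228, …, 16461, 16561.
89 qualify.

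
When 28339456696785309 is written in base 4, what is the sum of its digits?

42

28339456696785309 in base 4 is 1210223221113301202201212131.
Digit sum: 1+2+1+0+2+2+3+2+2+1+1+1+3+3+0+1+2+0+2+2+0+1+2+1+2+1+3+1 = 42.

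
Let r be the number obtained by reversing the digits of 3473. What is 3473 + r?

Reverse of 3473 is 3743.
3473 + 3743 = 7216

7216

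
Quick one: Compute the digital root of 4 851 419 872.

4+8+5+1+4+1+9+8+7+2 = 49
4+9 = 13
1+3 = 4
(Equivalently, 4 851 419 872 mod 9 = 4.)

4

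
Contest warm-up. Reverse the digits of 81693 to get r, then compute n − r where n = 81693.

Reverse of 81693 is 39618.
81693 − 39618 = 42075

42075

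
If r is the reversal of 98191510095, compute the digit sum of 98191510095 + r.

51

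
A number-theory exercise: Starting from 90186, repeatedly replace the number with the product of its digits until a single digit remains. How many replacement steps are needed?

1

90186 → 0 (1 step)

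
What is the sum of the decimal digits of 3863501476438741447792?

103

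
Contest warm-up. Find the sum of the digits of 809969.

8+0+9+9+6+9 = 41

41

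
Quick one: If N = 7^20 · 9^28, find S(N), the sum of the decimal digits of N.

171

7^20 · 9^28 = 41759093700744073547129867306244714001363521
Sum of its 44 digits: 171.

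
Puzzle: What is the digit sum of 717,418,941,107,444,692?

79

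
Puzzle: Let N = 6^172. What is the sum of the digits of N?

567

6^172 = 69504842889850465003937437361477791133967604330890204501373930945428512785233633512028412478583419289257119930034025932198351141339136
Sum of its 134 digits: 567.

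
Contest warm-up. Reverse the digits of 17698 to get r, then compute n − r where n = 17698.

Reverse of 17698 is 89671.
17698 − 89671 = -71973

-71973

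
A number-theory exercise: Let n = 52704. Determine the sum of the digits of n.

18

5+2+7+0+4 = 18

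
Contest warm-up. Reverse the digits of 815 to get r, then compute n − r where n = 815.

297

Reverse of 815 is 518.
815 − 518 = 297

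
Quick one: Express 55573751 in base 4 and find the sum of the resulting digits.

29

55573751 in base 4 is 3103333303313.
Digit sum: 3+1+0+3+3+3+3+3+0+3+3+1+3 = 29.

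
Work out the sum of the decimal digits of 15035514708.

1+5+0+3+5+5+1+4+7+0+8 = 39

39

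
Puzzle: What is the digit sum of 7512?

15

7+5+1+2 = 15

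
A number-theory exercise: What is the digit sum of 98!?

639

98! = 9426890448883247745626185743057242473809693764078951663494238777294707070023223798882976159207729119823605850588608460429412647567360000000000000000000000
Sum of its 154 digits: 639.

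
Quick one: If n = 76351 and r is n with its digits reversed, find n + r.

91718

Reverse of 76351 is 15367.
76351 + 15367 = 91718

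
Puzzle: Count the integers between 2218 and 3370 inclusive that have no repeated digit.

560

The integers in [2218, 3370] that have no repeated digit: 2301, 2304, 2305, 2306, 2307, 2308, …, 3297, 3298.
560 qualify.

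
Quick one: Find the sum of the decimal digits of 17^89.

521

17^89 = 32355938604243814834953228930022671958573652447416130728419673568773613853135920674790271577278638959930577297
Sum of its 110 digits: 521.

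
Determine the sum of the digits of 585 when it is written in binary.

4

585 in base 2 is 1001001001.
Digit sum: 1+0+0+1+0+0+1+0+0+1 = 4.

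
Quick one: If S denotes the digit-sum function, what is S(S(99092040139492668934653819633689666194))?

First digit sum: 196.
1+9+6 = 16.

16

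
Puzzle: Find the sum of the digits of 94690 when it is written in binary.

9

94690 in base 2 is 10111000111100010.
Digit sum: 1+0+1+1+1+0+0+0+1+1+1+1+0+0+0+1+0 = 9.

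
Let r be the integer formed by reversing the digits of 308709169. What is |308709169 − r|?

Reverse of 308709169 is 961907803.
|308709169 − 961907803| = 653198634

653198634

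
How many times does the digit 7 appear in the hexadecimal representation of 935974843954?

935974843954 in base 16 is D9EC72B632.
The digit 7 appears 1 time.

1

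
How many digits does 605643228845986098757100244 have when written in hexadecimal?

23

605643228845986098757100244 in base 16 is 1F4F9F1392A0974A345E2D4, which has 23 digits.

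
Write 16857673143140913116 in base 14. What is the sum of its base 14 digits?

16857673143140913116 in base 14 is 7A50D55380291396C.
Digit sum: 7+10+5+0+13+5+5+3+8+0+2+9+1+3+9+6+12 = 98.

98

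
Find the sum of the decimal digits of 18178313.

1+8+1+7+8+3+1+3 = 32

32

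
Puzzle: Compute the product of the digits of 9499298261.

5038848

9×4×9×9×2×9×8×2×6×1 = 5038848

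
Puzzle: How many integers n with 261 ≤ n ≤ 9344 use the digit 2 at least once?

3221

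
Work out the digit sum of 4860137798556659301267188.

125

4+8+6+0+1+3+7+7+9+8+5+5+6+6+5+9+3+0+1+2+6+7+1+8+8 = 125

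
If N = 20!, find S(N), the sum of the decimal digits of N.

20! = 2432902008176640000
Sum of its 19 digits: 54.

54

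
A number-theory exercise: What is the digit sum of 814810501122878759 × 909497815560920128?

155

814810501122878759 × 909497815560920128 = 741068370867356888406000882226761152
Sum of its 36 digits: 155.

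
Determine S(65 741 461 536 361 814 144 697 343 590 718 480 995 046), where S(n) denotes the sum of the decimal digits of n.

187

6+5+7+4+1+4+6+1+5+3+6+3+6+1+8+1+4+1+4+4+6+9+7+3+4+3+5+9+0+7+1+8+4+8+0+9+9+5+0+4+6 = 187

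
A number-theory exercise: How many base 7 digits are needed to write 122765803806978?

17

122765803806978 in base 7 is 34600352030511423, which has 17 digits.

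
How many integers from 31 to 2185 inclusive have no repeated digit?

1316

The integers in [31, 2185] that have no repeated digit: 31, 32, 34, 35, 36, 37, …, 2184, 2185.
1316 qualify.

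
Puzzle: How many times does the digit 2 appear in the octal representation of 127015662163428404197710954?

127015662163428404197710954 in base 8 is 64420471537057245112130356152.
The digit 2 appears 4 times.

4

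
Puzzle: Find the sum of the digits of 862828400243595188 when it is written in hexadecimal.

128

862828400243595188 in base 16 is BF961DBCAA357B4.
Digit sum: 11+15+9+6+1+13+11+12+10+10+3+5+7+11+4 = 128.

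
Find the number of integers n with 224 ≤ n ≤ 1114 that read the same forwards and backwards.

79

The integers in [224, 1114] that read the same forwards and backwards: 232, 242, 252, 262, 272, 282, …, 1001, 1111.
79 qualify.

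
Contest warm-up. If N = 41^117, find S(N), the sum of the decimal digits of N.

41^117 = 496262245372974685419157668301702335674763717117146264263950891791510344329413559391784304572320565086456147769565307184987587237989290266262950114358484282634840000948457910448607059182281
Sum of its 189 digits: 854.

854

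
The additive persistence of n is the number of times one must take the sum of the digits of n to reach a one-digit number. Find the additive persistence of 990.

990 → 18 → 9 (2 steps)

2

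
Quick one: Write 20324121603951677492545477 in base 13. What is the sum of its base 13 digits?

20324121603951677492545477 in base 13 is 64354660289C228AA730653.
Digit sum: 6+4+3+5+4+6+6+0+2+8+9+12+2+2+8+10+10+7+3+0+6+5+3 = 121.

121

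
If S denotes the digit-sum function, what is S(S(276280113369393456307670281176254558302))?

First digit sum: 160.
1+6+0 = 7.

7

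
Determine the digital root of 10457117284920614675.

1+0+4+5+7+1+1+7+2+8+4+9+2+0+6+1+4+6+7+5 = 80
8+0 = 8
(Equivalently, 10457117284920614675 mod 9 = 8.)

8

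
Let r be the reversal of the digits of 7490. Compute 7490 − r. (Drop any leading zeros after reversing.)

6543

Reverse of 7490 is 947.
7490 − 947 = 6543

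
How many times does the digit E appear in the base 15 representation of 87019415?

1

87019415 in base 15 is 798D7E5.
The digit E appears 1 time.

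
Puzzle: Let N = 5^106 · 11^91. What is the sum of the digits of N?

5^106 · 11^91 = 7203686577729011637708079905310287786990487734982681048379097104890062195759151121499873414908653270235348163329958660605273411230153879358795165899209678173065185546875
Sum of its 169 digits: 800.

800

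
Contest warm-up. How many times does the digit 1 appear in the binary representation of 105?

105 in base 2 is 1101001.
The digit 1 appears 4 times.

4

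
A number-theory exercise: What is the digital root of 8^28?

The digital root of n equals n mod 9 (or 9 when 9 | n), so we need 8^28 mod 9.
8^28 ≡ 1 (mod 9), so the digital root is 1.

1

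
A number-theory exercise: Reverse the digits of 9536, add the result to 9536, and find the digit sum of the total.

Reversal of 9536 is 6359; 9536 + 6359 = 15895.
Digit sum of 15895: 1+5+8+9+5 = 28.

28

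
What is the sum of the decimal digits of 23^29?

173

23^29 = 3091058643093537522799545838540043339063
Sum of its 40 digits: 173.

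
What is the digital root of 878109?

8+7+8+1+0+9 = 33
3+3 = 6

6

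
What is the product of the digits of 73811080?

7×3×8×1×1×0×8×0 = 0

0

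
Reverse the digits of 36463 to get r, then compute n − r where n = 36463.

Reverse of 36463 is 36463.
36463 − 36463 = 0

0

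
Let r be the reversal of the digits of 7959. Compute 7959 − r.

Reverse of 7959 is 9597.
7959 − 9597 = -1638

-1638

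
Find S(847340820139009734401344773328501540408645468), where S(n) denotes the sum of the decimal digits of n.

178

8+4+7+3+4+0+8+2+0+1+3+9+0+0+9+7+3+4+4+0+1+3+4+4+7+7+3+3+2+8+5+0+1+5+4+0+4+0+8+6+4+5+4+6+8 = 178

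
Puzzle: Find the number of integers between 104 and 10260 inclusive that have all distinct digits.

5200

The integers in [104, 10260] that have all distinct digits: 104, 105, 106, 107, 108, 109, …, 10258, 10259.
5200 qualify.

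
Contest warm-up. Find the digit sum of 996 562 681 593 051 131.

9+9+6+5+6+2+6+8+1+5+9+3+0+5+1+1+3+1 = 80

80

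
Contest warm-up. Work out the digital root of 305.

8

3+0+5 = 8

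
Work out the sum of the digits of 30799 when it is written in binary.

9

30799 in base 2 is 111100001001111.
Digit sum: 1+1+1+1+0+0+0+0+1+0+0+1+1+1+1 = 9.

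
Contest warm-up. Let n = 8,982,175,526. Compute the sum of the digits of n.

53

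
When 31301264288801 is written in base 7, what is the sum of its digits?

47

31301264288801 in base 7 is 6410304336345023.
Digit sum: 6+4+1+0+3+0+4+3+3+6+3+4+5+0+2+3 = 47.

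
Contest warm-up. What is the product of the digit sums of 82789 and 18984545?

1496

S(82789) = 8+2+7+8+9 = 34.
S(18984545) = 1+8+9+8+4+5+4+5 = 44.
34 · 44 = 1496.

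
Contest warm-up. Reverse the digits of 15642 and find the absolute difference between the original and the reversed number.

Reverse of 15642 is 24651.
|15642 − 24651| = 9009

9009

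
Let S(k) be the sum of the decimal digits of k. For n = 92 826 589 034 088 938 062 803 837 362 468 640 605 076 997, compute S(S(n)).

10

First digit sum: 217.
2+1+7 = 10.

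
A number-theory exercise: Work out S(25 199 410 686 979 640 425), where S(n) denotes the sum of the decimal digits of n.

2+5+1+9+9+4+1+0+6+8+6+9+7+9+6+4+0+4+2+5 = 97

97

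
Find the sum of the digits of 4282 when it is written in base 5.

10

4282 in base 5 is 114112.
Digit sum: 1+1+4+1+1+2 = 10.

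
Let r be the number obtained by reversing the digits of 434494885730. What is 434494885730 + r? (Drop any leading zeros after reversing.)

472083380164

Reverse of 434494885730 is 37588494434.
434494885730 + 37588494434 = 472083380164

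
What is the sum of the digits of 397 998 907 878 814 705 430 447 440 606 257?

3+9+7+9+9+8+9+0+7+8+7+8+8+1+4+7+0+5+4+3+0+4+4+7+4+4+0+6+0+6+2+5+7 = 165

165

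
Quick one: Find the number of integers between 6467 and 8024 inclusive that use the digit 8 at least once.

485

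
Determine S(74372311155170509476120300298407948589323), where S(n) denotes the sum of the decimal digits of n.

165

7+4+3+7+2+3+1+1+1+5+5+1+7+0+5+0+9+4+7+6+1+2+0+3+0+0+2+9+8+4+0+7+9+4+8+5+8+9+3+2+3 = 165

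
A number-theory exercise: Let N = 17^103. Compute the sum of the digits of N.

17^103 = 5448022618471990029736926860094341570100152344663858103390808230203174683003214585861142522879753024803977642234575037448108913
Sum of its 127 digits: 512.

512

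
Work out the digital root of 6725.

2

6+7+2+5 = 20
2+0 = 2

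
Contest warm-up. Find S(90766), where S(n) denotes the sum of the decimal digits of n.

28

9+0+7+6+6 = 28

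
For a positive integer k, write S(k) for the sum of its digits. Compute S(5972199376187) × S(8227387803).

3552

S(5972199376187) = 5+9+7+2+1+9+9+3+7+6+1+8+7 = 74.
S(8227387803) = 8+2+2+7+3+8+7+8+0+3 = 48.
74 · 48 = 3552.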